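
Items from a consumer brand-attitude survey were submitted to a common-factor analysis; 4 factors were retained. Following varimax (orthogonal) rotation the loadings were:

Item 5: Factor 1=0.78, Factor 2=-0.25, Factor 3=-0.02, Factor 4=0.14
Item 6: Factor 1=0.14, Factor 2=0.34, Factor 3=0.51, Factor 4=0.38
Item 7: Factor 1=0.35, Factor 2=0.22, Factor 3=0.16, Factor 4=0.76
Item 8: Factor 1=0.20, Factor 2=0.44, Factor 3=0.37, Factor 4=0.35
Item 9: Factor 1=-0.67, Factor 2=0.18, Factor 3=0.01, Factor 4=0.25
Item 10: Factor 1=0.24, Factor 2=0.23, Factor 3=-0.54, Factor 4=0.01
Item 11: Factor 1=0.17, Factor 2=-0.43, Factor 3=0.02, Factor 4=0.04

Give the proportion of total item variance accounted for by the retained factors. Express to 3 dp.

0.523

SS loadings by factor: 1.3259, 0.6903, 0.7151, 0.9283; total = 3.6596.
Total variance with 7 standardized items is 7, so the solution explains 3.6596/7 = 0.5228.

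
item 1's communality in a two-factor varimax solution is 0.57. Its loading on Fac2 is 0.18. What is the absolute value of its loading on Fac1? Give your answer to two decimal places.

0.73

Under orthogonal rotation h² = Σλ², so λ_Fac1² = h² − (0.0324) = 0.57 − 0.0324 = 0.5376.
|λ| = √0.5376 = 0.7332.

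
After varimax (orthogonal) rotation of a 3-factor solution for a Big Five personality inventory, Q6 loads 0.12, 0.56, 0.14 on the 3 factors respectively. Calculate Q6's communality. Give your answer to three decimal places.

0.348

h² = 0.12² + 0.56² + 0.14² = 0.0144 + 0.3136 + 0.0196 = 0.3476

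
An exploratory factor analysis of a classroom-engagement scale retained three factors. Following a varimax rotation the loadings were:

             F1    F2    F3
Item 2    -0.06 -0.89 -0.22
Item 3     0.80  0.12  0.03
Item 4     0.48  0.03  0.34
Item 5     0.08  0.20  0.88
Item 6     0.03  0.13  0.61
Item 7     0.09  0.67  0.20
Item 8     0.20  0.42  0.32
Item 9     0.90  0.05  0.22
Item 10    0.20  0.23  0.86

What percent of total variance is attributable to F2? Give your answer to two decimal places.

17.17%

SS loadings for F2 = (-0.89)² + 0.12² + 0.03² + 0.20² + 0.13² + 0.67² + 0.42² + 0.05² + 0.23² = 1.5450
With 9 standardized items, total variance = 9. Proportion = 1.5450/9 = 0.1717 → 17.17%.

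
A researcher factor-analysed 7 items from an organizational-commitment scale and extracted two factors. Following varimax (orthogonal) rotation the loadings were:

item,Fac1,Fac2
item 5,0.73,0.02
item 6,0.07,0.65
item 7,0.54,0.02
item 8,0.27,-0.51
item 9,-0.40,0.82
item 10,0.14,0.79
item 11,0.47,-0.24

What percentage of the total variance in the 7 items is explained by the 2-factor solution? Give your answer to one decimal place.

47.7%

Communalities: 0.5333, 0.4274, 0.2920, 0.3330, 0.8324, 0.6437, 0.2785; Σh² = 3.3403.
Total variance with 7 standardized items is 7, so the solution explains 3.3403/7 = 0.4772 = 47.72%.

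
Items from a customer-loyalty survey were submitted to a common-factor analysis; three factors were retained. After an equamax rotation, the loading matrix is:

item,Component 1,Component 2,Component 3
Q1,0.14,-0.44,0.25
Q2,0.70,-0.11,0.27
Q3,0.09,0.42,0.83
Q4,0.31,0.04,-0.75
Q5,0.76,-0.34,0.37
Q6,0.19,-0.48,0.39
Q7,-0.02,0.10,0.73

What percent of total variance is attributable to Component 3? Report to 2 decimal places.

31.55%

SS loadings for Component 3 = 0.25² + 0.27² + 0.83² + (-0.75)² + 0.37² + 0.39² + 0.73² = 2.2087
With 7 standardized items, total variance = 7. Proportion = 2.2087/7 = 0.3155 → 31.55%.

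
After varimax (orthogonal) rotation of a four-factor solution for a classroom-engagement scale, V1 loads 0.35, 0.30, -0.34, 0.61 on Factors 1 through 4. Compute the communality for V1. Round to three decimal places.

h² = 0.35² + 0.30² + (-0.34)² + 0.61² = 0.1225 + 0.0900 + 0.1156 + 0.3721 = 0.7002

0.700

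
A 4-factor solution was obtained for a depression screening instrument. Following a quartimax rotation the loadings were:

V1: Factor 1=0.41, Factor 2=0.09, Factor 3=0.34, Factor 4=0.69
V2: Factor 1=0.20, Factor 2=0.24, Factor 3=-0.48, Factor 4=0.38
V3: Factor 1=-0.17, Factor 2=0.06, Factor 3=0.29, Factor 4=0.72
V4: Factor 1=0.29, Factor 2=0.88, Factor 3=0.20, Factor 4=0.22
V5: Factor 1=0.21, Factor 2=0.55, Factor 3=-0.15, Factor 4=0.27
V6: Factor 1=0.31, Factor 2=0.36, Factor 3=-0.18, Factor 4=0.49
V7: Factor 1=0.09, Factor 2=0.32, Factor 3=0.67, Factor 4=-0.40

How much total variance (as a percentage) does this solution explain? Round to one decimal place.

64.0%

Communalities: 0.7679, 0.4724, 0.6350, 0.9469, 0.4420, 0.4982, 0.7194; Σh² = 4.4818.
Total variance with 7 standardized items is 7, so the solution explains 4.4818/7 = 0.6403 = 64.03%.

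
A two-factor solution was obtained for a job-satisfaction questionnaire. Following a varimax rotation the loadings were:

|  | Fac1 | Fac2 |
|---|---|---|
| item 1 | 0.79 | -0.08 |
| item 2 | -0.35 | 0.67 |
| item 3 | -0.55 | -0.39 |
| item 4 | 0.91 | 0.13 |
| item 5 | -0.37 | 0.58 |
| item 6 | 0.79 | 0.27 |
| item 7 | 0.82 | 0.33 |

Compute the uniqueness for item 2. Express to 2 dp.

h² = (-0.35)² + 0.67² = 0.1225 + 0.4489 = 0.5714
Uniqueness u² = 1 − h² = 1 − 0.5714 = 0.4286

0.43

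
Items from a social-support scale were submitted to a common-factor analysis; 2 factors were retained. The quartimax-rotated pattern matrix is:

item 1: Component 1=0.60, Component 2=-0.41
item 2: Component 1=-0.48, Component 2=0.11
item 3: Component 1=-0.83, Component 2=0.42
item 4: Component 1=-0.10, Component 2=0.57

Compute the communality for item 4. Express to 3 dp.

h² = (-0.10)² + 0.57² = 0.0100 + 0.3249 = 0.3349

0.335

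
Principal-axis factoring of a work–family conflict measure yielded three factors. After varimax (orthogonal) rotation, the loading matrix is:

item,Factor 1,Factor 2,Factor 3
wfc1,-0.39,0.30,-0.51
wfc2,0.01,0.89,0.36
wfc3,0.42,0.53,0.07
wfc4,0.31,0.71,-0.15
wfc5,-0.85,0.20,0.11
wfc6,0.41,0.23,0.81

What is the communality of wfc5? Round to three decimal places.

0.775

h² = (-0.85)² + 0.20² + 0.11² = 0.7225 + 0.0400 + 0.0121 = 0.7746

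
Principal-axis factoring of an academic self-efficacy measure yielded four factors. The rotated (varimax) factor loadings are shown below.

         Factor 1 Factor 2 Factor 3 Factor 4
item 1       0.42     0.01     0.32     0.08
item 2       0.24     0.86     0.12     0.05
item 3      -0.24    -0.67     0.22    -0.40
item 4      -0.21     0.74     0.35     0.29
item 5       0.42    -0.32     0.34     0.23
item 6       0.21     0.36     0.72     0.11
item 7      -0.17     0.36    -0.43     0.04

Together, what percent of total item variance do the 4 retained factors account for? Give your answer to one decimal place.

SS loadings by factor: 0.5851, 2.0978, 1.1066, 0.3196; total = 4.1091.
Total variance with 7 standardized items is 7, so the solution explains 4.1091/7 = 0.5870 = 58.70%.

58.7%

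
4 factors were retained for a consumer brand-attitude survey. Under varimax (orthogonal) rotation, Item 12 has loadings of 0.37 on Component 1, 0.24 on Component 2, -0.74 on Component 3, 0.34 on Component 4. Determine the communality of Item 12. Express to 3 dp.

0.858

h² = 0.37² + 0.24² + (-0.74)² + 0.34² = 0.1369 + 0.0576 + 0.5476 + 0.1156 = 0.8577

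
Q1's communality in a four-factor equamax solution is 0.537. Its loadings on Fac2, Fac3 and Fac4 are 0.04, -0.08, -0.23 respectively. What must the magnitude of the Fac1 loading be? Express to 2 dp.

Under orthogonal rotation h² = Σλ², so λ_Fac1² = h² − (0.0609) = 0.537 − 0.0609 = 0.4761.
|λ| = √0.4761 = 0.6900.

0.69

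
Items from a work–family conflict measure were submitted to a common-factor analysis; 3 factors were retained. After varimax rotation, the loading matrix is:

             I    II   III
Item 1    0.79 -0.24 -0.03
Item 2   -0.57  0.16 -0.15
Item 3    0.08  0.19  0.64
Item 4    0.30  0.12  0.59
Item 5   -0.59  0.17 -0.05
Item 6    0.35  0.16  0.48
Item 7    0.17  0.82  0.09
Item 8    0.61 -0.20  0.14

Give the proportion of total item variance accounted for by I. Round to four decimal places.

0.2396

SS loadings for I = 0.79² + (-0.57)² + 0.08² + 0.30² + (-0.59)² + 0.35² + 0.17² + 0.61² = 1.9170
Proportion of variance = 1.9170 / 8 = 0.2396.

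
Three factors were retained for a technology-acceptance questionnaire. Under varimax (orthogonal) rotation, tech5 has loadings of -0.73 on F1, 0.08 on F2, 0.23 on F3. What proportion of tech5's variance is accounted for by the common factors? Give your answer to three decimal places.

0.592

h² = (-0.73)² + 0.08² + 0.23² = 0.5329 + 0.0064 + 0.0529 = 0.5922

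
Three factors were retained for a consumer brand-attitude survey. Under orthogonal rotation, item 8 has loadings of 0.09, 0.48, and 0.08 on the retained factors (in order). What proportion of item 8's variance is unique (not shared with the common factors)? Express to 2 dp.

0.76

h² = 0.09² + 0.48² + 0.08² = 0.0081 + 0.2304 + 0.0064 = 0.2449
Uniqueness u² = 1 − h² = 1 − 0.2449 = 0.7551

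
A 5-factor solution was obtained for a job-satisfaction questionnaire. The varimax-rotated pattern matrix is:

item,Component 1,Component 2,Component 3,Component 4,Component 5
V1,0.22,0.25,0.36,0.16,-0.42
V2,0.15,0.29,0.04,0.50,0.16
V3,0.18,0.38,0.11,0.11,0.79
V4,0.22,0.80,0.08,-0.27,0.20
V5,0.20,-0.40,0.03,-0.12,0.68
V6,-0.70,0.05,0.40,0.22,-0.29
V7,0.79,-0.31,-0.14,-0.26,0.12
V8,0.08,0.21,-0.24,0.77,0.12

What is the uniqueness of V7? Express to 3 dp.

h² = 0.79² + (-0.31)² + (-0.14)² + (-0.26)² + 0.12² = 0.6241 + 0.0961 + 0.0196 + 0.0676 + 0.0144 = 0.8218
Uniqueness u² = 1 − h² = 1 − 0.8218 = 0.1782

0.178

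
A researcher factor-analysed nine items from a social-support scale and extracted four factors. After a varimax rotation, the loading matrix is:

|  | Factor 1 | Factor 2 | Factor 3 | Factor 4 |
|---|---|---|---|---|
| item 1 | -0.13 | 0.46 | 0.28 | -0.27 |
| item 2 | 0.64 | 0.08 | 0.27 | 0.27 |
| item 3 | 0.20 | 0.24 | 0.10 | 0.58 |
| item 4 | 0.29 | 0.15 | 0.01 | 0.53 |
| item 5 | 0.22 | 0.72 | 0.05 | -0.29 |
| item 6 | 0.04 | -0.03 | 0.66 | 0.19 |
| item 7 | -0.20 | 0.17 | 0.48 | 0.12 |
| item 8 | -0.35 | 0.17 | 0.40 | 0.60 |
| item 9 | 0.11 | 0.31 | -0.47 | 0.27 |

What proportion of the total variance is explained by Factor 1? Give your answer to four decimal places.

SS loadings for Factor 1 = (-0.13)² + 0.64² + 0.20² + 0.29² + 0.22² + 0.04² + (-0.20)² + (-0.35)² + 0.11² = 0.7752
Proportion of variance = 0.7752 / 9 = 0.0861.

0.0861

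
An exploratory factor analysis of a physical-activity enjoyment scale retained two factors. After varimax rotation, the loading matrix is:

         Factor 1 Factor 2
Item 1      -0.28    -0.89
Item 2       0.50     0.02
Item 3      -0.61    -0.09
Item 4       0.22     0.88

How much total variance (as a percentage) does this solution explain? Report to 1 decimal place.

58.1%

Communalities: 0.8705, 0.2504, 0.3802, 0.8228; Σh² = 2.3239.
Total variance with 4 standardized items is 4, so the solution explains 2.3239/4 = 0.5810 = 58.10%.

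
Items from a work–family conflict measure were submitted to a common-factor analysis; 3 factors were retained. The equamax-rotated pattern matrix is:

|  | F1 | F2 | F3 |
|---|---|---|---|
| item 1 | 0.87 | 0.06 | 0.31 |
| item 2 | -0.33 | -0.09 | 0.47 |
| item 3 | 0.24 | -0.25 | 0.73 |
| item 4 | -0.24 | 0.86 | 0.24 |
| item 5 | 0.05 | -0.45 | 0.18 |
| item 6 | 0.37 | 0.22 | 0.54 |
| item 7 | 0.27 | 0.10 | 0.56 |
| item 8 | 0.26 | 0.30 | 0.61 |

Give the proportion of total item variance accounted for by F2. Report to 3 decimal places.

SS loadings for F2 = 0.06² + (-0.09)² + (-0.25)² + 0.86² + (-0.45)² + 0.22² + 0.10² + 0.30² = 1.1647
Proportion of variance = 1.1647 / 8 = 0.1456.

0.146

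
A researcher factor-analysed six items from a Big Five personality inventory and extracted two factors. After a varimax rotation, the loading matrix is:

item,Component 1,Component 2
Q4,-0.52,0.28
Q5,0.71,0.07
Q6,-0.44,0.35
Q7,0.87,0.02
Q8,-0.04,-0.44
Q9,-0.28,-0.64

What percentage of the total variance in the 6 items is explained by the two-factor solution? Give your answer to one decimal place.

43.6%

SS loadings by factor: 1.8050, 0.8094; total = 2.6144.
Total variance with 6 standardized items is 6, so the solution explains 2.6144/6 = 0.4357 = 43.57%.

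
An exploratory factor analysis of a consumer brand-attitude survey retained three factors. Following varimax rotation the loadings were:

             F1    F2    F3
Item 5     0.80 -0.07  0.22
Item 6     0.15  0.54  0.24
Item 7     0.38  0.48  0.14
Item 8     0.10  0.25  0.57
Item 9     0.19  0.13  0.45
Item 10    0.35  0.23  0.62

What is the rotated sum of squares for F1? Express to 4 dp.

0.9755

SS loadings for F1 = 0.80² + 0.15² + 0.38² + 0.10² + 0.19² + 0.35² = 0.6400 + 0.0225 + 0.1444 + 0.0100 + 0.0361 + 0.1225 = 0.9755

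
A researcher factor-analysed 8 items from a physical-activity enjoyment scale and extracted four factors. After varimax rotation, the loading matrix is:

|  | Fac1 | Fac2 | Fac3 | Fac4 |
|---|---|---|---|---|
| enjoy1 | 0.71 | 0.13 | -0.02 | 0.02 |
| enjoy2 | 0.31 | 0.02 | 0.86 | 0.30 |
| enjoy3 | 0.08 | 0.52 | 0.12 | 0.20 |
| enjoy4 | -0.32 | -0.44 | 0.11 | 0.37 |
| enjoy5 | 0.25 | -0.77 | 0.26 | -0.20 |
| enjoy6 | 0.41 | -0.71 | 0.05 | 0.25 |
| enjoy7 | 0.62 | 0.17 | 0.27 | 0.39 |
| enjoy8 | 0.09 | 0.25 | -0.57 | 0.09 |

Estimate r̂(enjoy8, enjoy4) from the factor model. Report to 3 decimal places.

-0.168

r̂ = Σ λ_i·λ_j across factors = (0.09)(-0.32) + (0.25)(-0.44) + (-0.57)(0.11) + (0.09)(0.37)
  = -0.0288 -0.1100 -0.0627 +0.0333 = -0.1682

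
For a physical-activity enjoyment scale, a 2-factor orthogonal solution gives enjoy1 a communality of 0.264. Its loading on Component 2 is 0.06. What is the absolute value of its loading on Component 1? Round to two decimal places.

0.51

Under orthogonal rotation h² = Σλ², so λ_Component 1² = h² − (0.0036) = 0.264 − 0.0036 = 0.2604.
|λ| = √0.2604 = 0.5103.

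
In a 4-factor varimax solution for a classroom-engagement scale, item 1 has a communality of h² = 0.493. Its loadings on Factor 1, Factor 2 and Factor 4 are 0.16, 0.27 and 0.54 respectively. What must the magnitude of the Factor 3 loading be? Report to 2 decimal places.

0.32

Under orthogonal rotation h² = Σλ², so λ_Factor 3² = h² − (0.3901) = 0.493 − 0.3901 = 0.1029.
|λ| = √0.1029 = 0.3208.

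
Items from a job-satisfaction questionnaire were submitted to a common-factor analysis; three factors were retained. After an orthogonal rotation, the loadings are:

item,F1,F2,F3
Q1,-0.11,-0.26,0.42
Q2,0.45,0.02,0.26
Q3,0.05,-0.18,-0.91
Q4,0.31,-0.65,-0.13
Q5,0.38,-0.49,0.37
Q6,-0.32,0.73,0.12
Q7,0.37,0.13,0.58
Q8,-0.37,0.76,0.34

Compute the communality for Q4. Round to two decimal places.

h² = 0.31² + (-0.65)² + (-0.13)² = 0.0961 + 0.4225 + 0.0169 = 0.5355

0.54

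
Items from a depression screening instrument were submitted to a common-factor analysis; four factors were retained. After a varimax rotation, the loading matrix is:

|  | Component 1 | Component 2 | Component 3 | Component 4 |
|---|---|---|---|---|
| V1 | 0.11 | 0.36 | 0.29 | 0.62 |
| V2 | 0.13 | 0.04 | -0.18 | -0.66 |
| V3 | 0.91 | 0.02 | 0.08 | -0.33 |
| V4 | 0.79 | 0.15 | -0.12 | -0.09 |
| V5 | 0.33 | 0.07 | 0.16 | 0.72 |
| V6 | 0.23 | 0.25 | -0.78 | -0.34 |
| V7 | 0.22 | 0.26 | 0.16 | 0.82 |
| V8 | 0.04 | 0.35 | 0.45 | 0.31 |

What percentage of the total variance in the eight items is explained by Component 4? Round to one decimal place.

29.2%

SS loadings for Component 4 = 0.62² + (-0.66)² + (-0.33)² + (-0.09)² + 0.72² + (-0.34)² + 0.82² + 0.31² = 2.3395
With 8 standardized items, total variance = 8. Proportion = 2.3395/8 = 0.2924 → 29.24%.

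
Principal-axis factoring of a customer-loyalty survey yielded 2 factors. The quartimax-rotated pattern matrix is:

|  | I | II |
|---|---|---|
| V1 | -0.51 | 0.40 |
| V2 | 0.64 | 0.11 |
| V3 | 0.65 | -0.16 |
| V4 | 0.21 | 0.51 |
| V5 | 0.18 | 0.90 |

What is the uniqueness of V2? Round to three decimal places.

0.578

h² = 0.64² + 0.11² = 0.4096 + 0.0121 = 0.4217
Uniqueness u² = 1 − h² = 1 − 0.4217 = 0.5783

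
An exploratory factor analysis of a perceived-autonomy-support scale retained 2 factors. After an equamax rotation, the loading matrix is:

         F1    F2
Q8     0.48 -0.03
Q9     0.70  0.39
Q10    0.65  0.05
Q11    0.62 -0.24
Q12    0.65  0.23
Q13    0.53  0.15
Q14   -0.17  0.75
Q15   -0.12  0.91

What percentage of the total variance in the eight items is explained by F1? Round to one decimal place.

SS loadings for F1 = 0.48² + 0.70² + 0.65² + 0.62² + 0.65² + 0.53² + (-0.17)² + (-0.12)² = 2.2740
With 8 standardized items, total variance = 8. Proportion = 2.2740/8 = 0.2843 → 28.43%.

28.4%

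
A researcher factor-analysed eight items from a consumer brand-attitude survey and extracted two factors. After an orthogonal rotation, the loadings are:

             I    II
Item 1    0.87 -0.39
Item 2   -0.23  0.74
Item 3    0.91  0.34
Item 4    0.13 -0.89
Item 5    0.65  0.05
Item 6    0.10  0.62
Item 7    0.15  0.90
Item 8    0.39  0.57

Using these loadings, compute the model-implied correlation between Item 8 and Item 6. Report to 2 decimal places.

0.39

r̂ = Σ λ_i·λ_j across factors = (0.39)(0.10) + (0.57)(0.62)
  = +0.0390 +0.3534 = 0.3924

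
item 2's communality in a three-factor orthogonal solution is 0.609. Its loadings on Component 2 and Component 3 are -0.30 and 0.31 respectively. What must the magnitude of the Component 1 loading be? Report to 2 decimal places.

Under orthogonal rotation h² = Σλ², so λ_Component 1² = h² − (0.1861) = 0.609 − 0.1861 = 0.4229.
|λ| = √0.4229 = 0.6503.

0.65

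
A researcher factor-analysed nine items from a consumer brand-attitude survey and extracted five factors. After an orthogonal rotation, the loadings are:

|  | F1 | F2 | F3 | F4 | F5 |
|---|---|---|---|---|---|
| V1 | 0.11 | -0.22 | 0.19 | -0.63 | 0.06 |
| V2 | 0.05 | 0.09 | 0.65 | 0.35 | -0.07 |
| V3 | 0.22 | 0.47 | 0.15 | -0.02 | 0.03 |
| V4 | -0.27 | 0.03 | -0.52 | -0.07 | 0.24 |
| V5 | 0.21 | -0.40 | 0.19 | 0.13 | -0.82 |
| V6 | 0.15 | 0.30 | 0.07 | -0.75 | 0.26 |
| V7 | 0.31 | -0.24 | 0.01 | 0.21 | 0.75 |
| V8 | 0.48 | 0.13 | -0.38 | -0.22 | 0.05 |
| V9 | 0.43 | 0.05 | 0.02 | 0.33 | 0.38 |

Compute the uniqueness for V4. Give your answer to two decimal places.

0.59

h² = (-0.27)² + 0.03² + (-0.52)² + (-0.07)² + 0.24² = 0.0729 + 0.0009 + 0.2704 + 0.0049 + 0.0576 = 0.4067
Uniqueness u² = 1 − h² = 1 − 0.4067 = 0.5933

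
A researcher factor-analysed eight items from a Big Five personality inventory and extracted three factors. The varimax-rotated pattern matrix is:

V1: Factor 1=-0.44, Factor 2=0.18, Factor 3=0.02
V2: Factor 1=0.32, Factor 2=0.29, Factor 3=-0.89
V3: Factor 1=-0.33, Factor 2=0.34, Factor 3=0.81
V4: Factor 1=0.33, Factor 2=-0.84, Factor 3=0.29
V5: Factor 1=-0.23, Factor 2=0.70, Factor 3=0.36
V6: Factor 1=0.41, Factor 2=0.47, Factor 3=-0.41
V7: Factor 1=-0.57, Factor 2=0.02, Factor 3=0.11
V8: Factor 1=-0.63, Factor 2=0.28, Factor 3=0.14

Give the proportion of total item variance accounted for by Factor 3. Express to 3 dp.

SS loadings for Factor 3 = 0.02² + (-0.89)² + 0.81² + 0.29² + 0.36² + (-0.41)² + 0.11² + 0.14² = 1.8621
Proportion of variance = 1.8621 / 8 = 0.2328.

0.233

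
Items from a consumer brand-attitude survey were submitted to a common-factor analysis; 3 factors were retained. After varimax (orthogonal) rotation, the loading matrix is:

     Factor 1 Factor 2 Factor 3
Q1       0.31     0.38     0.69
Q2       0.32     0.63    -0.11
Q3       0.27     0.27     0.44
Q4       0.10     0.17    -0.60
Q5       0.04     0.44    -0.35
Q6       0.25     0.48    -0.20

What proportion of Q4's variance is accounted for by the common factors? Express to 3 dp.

h² = 0.10² + 0.17² + (-0.60)² = 0.0100 + 0.0289 + 0.3600 = 0.3989

0.399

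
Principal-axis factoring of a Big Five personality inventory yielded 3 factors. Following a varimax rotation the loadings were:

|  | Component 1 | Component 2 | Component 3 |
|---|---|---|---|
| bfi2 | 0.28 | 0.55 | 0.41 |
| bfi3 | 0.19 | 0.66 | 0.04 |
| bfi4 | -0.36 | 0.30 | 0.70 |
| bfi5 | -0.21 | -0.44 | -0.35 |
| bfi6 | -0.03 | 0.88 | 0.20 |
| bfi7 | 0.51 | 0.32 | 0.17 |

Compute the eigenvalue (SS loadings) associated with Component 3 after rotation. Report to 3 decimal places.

0.851

SS loadings for Component 3 = 0.41² + 0.04² + 0.70² + (-0.35)² + 0.20² + 0.17² = 0.1681 + 0.0016 + 0.4900 + 0.1225 + 0.0400 + 0.0289 = 0.8511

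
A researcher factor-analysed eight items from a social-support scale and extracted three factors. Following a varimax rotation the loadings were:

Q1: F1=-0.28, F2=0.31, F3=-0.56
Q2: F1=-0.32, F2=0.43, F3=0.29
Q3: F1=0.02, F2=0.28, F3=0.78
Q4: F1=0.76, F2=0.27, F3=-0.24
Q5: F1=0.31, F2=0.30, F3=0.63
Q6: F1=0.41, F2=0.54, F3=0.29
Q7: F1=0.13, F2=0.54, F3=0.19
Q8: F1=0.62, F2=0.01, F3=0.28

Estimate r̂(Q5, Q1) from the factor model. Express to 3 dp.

-0.347

r̂ = Σ λ_i·λ_j across factors = (0.31)(-0.28) + (0.30)(0.31) + (0.63)(-0.56)
  = -0.0868 +0.0930 -0.3528 = -0.3466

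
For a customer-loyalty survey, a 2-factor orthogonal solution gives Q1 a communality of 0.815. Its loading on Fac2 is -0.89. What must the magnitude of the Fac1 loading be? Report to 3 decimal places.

Under orthogonal rotation h² = Σλ², so λ_Fac1² = h² − (0.7921) = 0.815 − 0.7921 = 0.0229.
|λ| = √0.0229 = 0.1513.

0.151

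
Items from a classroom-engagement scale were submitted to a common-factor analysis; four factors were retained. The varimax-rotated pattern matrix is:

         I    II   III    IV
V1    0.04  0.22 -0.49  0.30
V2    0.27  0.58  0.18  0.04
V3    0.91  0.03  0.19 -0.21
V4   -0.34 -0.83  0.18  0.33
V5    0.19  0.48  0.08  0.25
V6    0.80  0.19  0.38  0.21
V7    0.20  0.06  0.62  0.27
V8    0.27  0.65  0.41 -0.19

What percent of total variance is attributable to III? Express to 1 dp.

SS loadings for III = (-0.49)² + 0.18² + 0.19² + 0.18² + 0.08² + 0.38² + 0.62² + 0.41² = 1.0443
With 8 standardized items, total variance = 8. Proportion = 1.0443/8 = 0.1305 → 13.05%.

13.1%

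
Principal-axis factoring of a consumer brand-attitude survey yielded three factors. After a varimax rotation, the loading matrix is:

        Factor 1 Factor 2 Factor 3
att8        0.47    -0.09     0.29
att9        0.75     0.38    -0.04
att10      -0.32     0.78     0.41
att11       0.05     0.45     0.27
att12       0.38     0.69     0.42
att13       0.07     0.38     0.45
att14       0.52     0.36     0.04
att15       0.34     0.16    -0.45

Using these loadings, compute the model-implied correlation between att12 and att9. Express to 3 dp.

r̂ = Σ λ_i·λ_j across factors = (0.38)(0.75) + (0.69)(0.38) + (0.42)(-0.04)
  = +0.2850 +0.2622 -0.0168 = 0.5304

0.530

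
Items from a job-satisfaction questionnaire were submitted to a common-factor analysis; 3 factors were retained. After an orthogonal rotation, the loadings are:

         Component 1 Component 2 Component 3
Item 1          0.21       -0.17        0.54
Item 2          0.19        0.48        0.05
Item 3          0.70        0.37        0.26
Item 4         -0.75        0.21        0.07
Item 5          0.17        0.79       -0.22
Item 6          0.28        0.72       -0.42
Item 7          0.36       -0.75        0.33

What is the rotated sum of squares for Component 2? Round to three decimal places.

2.145

SS loadings for Component 2 = (-0.17)² + 0.48² + 0.37² + 0.21² + 0.79² + 0.72² + (-0.75)² = 0.0289 + 0.2304 + 0.1369 + 0.0441 + 0.6241 + 0.5184 + 0.5625 = 2.1453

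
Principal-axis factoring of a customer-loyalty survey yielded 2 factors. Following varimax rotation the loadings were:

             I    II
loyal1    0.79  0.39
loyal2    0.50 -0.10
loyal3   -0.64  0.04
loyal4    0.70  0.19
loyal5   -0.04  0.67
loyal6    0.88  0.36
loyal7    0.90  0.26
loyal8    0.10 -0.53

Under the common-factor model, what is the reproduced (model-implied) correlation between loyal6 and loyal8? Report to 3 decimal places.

-0.103

r̂ = Σ λ_i·λ_j across factors = (0.88)(0.10) + (0.36)(-0.53)
  = +0.0880 -0.1908 = -0.1028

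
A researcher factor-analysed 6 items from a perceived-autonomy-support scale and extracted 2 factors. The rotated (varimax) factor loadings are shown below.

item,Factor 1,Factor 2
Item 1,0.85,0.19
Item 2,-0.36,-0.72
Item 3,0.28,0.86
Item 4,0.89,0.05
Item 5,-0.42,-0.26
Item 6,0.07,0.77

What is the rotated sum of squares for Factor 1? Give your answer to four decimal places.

SS loadings for Factor 1 = 0.85² + (-0.36)² + 0.28² + 0.89² + (-0.42)² + 0.07² = 0.7225 + 0.1296 + 0.0784 + 0.7921 + 0.1764 + 0.0049 = 1.9039

1.9039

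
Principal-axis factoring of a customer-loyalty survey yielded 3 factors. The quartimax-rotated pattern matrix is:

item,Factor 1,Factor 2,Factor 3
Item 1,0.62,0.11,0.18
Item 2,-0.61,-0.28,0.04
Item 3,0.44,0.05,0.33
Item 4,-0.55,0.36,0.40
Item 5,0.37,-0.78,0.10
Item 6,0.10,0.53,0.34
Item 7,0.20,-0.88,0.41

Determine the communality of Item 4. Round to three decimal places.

0.592

h² = (-0.55)² + 0.36² + 0.40² = 0.3025 + 0.1296 + 0.1600 = 0.5921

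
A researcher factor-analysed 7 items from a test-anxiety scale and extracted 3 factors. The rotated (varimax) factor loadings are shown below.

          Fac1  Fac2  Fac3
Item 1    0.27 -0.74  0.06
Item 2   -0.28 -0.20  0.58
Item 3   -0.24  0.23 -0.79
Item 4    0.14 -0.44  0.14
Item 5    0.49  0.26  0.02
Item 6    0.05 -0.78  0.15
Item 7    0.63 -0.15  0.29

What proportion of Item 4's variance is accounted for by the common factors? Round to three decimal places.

h² = 0.14² + (-0.44)² + 0.14² = 0.0196 + 0.1936 + 0.0196 = 0.2328

0.233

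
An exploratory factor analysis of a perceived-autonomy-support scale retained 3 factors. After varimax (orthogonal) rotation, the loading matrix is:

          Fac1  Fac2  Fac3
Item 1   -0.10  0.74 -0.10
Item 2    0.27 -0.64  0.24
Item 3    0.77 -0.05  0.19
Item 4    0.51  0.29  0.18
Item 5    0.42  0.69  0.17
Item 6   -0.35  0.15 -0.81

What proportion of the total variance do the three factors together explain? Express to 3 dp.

Communalities: 0.5676, 0.5401, 0.6315, 0.3766, 0.6814, 0.8011; Σh² = 3.5983.
Total variance with 6 standardized items is 6, so the solution explains 3.5983/6 = 0.5997.

0.600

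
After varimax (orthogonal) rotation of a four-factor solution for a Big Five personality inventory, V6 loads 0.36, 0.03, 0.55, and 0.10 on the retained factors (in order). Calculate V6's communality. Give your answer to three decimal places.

h² = 0.36² + 0.03² + 0.55² + 0.10² = 0.1296 + 0.0009 + 0.3025 + 0.0100 = 0.4430

0.443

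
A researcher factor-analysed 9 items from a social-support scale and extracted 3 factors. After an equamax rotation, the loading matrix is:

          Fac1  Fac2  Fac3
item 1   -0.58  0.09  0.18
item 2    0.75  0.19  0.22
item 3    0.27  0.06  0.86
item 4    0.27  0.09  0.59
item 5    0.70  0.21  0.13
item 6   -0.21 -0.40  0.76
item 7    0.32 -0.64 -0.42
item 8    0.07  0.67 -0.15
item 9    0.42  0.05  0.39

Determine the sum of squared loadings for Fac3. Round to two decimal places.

2.11

SS loadings for Fac3 = 0.18² + 0.22² + 0.86² + 0.59² + 0.13² + 0.76² + (-0.42)² + (-0.15)² + 0.39² = 0.0324 + 0.0484 + 0.7396 + 0.3481 + 0.0169 + 0.5776 + 0.1764 + 0.0225 + 0.1521 = 2.1140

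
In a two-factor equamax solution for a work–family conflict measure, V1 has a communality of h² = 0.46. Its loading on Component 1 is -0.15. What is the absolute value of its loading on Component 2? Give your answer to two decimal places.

Under orthogonal rotation h² = Σλ², so λ_Component 2² = h² − (0.0225) = 0.46 − 0.0225 = 0.4375.
|λ| = √0.4375 = 0.6614.

0.66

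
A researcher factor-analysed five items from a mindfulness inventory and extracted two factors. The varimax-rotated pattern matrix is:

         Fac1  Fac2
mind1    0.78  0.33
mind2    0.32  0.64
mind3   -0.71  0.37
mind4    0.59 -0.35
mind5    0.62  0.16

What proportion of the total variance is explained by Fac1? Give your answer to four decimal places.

0.3895

SS loadings for Fac1 = 0.78² + 0.32² + (-0.71)² + 0.59² + 0.62² = 1.9474
Proportion of variance = 1.9474 / 5 = 0.3895.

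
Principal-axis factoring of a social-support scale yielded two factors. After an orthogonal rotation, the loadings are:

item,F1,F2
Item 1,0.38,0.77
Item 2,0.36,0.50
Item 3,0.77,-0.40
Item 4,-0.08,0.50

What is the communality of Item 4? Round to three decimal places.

h² = (-0.08)² + 0.50² = 0.0064 + 0.2500 = 0.2564

0.256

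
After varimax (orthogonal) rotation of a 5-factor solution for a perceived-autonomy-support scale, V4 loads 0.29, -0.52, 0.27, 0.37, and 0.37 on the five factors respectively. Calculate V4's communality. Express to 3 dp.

h² = 0.29² + (-0.52)² + 0.27² + 0.37² + 0.37² = 0.0841 + 0.2704 + 0.0729 + 0.1369 + 0.1369 = 0.7012

0.701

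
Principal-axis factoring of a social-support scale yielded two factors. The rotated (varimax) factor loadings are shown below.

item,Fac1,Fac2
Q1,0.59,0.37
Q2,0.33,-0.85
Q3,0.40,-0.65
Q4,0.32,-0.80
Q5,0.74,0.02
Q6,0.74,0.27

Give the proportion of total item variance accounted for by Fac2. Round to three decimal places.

SS loadings for Fac2 = 0.37² + (-0.85)² + (-0.65)² + (-0.80)² + 0.02² + 0.27² = 1.9952
Proportion of variance = 1.9952 / 6 = 0.3325.

0.333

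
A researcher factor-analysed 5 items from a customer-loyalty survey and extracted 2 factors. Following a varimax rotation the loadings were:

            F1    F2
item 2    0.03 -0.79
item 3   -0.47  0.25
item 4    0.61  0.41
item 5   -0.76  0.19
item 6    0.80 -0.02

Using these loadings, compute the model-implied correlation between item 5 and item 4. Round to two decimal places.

-0.39

r̂ = Σ λ_i·λ_j across factors = (-0.76)(0.61) + (0.19)(0.41)
  = -0.4636 +0.0779 = -0.3857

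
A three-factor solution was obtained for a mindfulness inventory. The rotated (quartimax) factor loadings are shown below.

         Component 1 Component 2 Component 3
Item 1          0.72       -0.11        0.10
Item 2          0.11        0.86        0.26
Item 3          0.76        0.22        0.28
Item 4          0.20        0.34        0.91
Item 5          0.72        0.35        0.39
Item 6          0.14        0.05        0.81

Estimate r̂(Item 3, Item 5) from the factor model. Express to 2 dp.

0.73

r̂ = Σ λ_i·λ_j across factors = (0.76)(0.72) + (0.22)(0.35) + (0.28)(0.39)
  = +0.5472 +0.0770 +0.1092 = 0.7334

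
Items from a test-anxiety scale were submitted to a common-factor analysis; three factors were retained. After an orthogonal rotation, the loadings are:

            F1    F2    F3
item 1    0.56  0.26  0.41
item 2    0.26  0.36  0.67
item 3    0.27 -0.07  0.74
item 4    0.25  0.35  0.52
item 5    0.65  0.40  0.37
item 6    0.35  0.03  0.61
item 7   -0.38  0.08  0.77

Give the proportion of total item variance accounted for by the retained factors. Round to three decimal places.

Communalities: 0.5493, 0.6461, 0.6254, 0.4554, 0.7194, 0.4955, 0.7437; Σh² = 4.2348.
Total variance with 7 standardized items is 7, so the solution explains 4.2348/7 = 0.6050.

0.605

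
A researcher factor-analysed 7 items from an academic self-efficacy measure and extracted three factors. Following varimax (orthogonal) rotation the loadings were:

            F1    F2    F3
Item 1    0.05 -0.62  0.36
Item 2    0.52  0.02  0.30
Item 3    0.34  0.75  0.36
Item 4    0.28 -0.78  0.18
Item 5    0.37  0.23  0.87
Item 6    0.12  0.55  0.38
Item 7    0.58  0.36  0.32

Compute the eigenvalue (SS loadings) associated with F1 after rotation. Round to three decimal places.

0.955

SS loadings for F1 = 0.05² + 0.52² + 0.34² + 0.28² + 0.37² + 0.12² + 0.58² = 0.0025 + 0.2704 + 0.1156 + 0.0784 + 0.1369 + 0.0144 + 0.3364 = 0.9546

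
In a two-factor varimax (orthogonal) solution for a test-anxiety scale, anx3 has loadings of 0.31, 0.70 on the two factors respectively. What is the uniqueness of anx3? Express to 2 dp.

h² = 0.31² + 0.70² = 0.0961 + 0.4900 = 0.5861
Uniqueness u² = 1 − h² = 1 − 0.5861 = 0.4139

0.41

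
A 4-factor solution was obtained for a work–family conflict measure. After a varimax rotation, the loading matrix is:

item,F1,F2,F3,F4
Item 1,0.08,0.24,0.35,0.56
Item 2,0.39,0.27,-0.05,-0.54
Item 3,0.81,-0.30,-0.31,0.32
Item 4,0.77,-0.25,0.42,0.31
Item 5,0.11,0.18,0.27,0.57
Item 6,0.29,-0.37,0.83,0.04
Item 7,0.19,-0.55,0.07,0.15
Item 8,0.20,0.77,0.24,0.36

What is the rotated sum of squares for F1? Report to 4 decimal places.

SS loadings for F1 = 0.08² + 0.39² + 0.81² + 0.77² + 0.11² + 0.29² + 0.19² + 0.20² = 0.0064 + 0.1521 + 0.6561 + 0.5929 + 0.0121 + 0.0841 + 0.0361 + 0.0400 = 1.5798

1.5798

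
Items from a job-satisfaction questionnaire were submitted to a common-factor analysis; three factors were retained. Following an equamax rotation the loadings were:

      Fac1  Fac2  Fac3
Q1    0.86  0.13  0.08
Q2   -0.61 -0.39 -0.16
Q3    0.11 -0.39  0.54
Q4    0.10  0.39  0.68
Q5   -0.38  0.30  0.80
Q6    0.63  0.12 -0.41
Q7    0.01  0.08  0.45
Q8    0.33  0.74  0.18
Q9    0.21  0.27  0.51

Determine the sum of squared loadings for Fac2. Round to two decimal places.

SS loadings for Fac2 = 0.13² + (-0.39)² + (-0.39)² + 0.39² + 0.30² + 0.12² + 0.08² + 0.74² + 0.27² = 0.0169 + 0.1521 + 0.1521 + 0.1521 + 0.0900 + 0.0144 + 0.0064 + 0.5476 + 0.0729 = 1.2045

1.20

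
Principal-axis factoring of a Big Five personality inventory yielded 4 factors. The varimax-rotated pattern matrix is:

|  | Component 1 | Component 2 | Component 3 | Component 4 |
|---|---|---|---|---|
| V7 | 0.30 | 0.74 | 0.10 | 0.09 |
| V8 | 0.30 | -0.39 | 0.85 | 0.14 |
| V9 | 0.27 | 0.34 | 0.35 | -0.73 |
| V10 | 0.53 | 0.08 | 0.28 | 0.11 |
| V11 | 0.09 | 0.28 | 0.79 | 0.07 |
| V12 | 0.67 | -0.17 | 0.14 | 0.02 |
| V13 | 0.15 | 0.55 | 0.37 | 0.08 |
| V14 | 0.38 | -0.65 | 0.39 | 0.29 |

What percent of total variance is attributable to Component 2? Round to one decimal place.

20.7%

SS loadings for Component 2 = 0.74² + (-0.39)² + 0.34² + 0.08² + 0.28² + (-0.17)² + 0.55² + (-0.65)² = 1.6540
With 8 standardized items, total variance = 8. Proportion = 1.6540/8 = 0.2068 → 20.68%.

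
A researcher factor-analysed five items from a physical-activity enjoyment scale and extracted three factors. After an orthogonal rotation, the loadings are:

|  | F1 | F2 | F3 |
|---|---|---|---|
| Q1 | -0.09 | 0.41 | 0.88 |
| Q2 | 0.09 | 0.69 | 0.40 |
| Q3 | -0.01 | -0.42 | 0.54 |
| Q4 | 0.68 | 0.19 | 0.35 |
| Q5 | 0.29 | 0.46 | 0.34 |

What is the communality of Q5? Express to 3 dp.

h² = 0.29² + 0.46² + 0.34² = 0.0841 + 0.2116 + 0.1156 = 0.4113

0.411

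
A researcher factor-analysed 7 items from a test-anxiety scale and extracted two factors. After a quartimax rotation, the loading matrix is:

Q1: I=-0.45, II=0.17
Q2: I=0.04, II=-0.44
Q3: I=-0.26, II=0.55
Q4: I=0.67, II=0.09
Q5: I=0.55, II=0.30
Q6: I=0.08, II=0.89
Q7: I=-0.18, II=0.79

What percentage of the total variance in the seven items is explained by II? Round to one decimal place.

29.1%

SS loadings for II = 0.17² + (-0.44)² + 0.55² + 0.09² + 0.30² + 0.89² + 0.79² = 2.0393
With 7 standardized items, total variance = 7. Proportion = 2.0393/7 = 0.2913 → 29.13%.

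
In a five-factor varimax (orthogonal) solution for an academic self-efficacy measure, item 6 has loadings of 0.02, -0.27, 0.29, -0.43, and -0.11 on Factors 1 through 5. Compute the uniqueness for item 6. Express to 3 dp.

0.646

h² = 0.02² + (-0.27)² + 0.29² + (-0.43)² + (-0.11)² = 0.0004 + 0.0729 + 0.0841 + 0.1849 + 0.0121 = 0.3544
Uniqueness u² = 1 − h² = 1 − 0.3544 = 0.6456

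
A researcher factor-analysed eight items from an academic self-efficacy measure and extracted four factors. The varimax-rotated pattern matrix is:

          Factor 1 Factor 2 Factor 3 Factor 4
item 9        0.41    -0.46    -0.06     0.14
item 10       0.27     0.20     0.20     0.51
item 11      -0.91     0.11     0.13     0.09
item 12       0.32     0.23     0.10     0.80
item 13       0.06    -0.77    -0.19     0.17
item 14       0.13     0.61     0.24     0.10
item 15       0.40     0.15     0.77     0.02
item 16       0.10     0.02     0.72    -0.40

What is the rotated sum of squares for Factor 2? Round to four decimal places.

SS loadings for Factor 2 = (-0.46)² + 0.20² + 0.11² + 0.23² + (-0.77)² + 0.61² + 0.15² + 0.02² = 0.2116 + 0.0400 + 0.0121 + 0.0529 + 0.5929 + 0.3721 + 0.0225 + 0.0004 = 1.3045

1.3045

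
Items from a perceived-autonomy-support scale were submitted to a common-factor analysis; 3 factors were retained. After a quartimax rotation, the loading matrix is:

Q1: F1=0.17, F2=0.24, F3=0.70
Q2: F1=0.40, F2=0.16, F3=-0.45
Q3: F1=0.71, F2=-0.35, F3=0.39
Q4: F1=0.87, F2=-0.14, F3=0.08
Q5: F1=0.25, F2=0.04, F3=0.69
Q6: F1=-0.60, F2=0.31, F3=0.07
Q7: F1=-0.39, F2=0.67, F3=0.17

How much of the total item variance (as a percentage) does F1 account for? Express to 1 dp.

SS loadings for F1 = 0.17² + 0.40² + 0.71² + 0.87² + 0.25² + (-0.60)² + (-0.39)² = 2.0245
With 7 standardized items, total variance = 7. Proportion = 2.0245/7 = 0.2892 → 28.92%.

28.9%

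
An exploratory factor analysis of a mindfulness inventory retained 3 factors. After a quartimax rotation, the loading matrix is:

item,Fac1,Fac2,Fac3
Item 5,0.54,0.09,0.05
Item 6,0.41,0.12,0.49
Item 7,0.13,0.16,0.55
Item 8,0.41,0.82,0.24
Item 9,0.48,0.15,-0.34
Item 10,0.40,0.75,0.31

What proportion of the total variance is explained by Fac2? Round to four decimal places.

0.2176

SS loadings for Fac2 = 0.09² + 0.12² + 0.16² + 0.82² + 0.15² + 0.75² = 1.3055
Proportion of variance = 1.3055 / 6 = 0.2176.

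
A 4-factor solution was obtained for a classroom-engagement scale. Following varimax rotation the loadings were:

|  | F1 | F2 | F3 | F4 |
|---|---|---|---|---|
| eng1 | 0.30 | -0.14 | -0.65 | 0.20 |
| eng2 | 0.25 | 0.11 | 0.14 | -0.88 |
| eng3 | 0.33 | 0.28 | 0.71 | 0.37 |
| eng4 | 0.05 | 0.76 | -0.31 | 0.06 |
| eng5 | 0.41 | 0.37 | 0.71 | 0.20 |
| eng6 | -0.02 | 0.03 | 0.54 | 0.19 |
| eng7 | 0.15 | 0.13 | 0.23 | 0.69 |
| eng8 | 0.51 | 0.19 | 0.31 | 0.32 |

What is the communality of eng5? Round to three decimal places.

0.849

h² = 0.41² + 0.37² + 0.71² + 0.20² = 0.1681 + 0.1369 + 0.5041 + 0.0400 = 0.8491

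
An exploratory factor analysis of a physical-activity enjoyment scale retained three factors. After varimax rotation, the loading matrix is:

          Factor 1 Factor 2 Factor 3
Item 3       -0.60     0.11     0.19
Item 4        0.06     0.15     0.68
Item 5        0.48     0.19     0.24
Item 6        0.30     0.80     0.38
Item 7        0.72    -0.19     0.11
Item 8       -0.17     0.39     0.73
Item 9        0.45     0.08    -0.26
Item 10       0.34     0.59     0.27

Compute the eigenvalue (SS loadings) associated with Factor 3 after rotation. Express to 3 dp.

1.386

SS loadings for Factor 3 = 0.19² + 0.68² + 0.24² + 0.38² + 0.11² + 0.73² + (-0.26)² + 0.27² = 0.0361 + 0.4624 + 0.0576 + 0.1444 + 0.0121 + 0.5329 + 0.0676 + 0.0729 = 1.3860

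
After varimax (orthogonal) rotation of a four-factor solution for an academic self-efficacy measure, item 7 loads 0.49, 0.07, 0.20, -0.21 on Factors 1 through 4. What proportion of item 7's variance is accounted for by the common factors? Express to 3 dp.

h² = 0.49² + 0.07² + 0.20² + (-0.21)² = 0.2401 + 0.0049 + 0.0400 + 0.0441 = 0.3291

0.329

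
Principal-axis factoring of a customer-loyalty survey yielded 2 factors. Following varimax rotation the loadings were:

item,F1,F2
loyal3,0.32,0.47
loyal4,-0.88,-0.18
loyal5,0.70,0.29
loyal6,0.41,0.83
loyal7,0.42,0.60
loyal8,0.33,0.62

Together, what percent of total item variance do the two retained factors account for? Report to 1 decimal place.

Communalities: 0.3233, 0.8068, 0.5741, 0.8570, 0.5364, 0.4933; Σh² = 3.5909.
Total variance with 6 standardized items is 6, so the solution explains 3.5909/6 = 0.5985 = 59.85%.

59.8%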